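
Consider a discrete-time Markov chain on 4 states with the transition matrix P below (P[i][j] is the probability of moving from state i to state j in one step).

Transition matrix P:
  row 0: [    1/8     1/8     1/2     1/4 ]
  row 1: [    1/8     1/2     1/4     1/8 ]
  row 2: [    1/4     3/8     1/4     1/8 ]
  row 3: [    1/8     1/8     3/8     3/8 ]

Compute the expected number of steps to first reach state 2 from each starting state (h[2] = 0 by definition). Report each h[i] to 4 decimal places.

h = [2.3932, 3.2821, 0.0000, 2.7350]

First-step conditioning: h[2] = 0; for i ≠ 2, h[i] = 1 + Σ_k P[i][k]·h[k].
  h[0] = 1 + 1/8·h[0] + 1/8·h[1] + 1/4·h[3]
  h[1] = 1 + 1/8·h[0] + 1/2·h[1] + 1/8·h[3]
  h[3] = 1 + 1/8·h[0] + 1/8·h[1] + 3/8·h[3]
Solving the 3×3 linear system over states ≠ 2 gives exactly h = [280/117, 128/39, 0, 320/117] (h[2] = 0 is the target).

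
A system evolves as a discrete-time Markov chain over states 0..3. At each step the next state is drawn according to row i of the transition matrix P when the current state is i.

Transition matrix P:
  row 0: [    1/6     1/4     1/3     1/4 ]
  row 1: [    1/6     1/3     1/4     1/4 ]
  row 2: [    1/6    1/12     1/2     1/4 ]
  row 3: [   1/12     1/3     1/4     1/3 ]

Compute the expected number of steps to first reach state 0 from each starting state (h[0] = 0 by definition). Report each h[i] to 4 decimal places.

h = [0.0000, 6.9474, 6.9474, 7.5789]

First-step conditioning: h[0] = 0; for i ≠ 0, h[i] = 1 + Σ_k P[i][k]·h[k].
  h[1] = 1 + 1/3·h[1] + 1/4·h[2] + 1/4·h[3]
  h[2] = 1 + 1/12·h[1] + 1/2·h[2] + 1/4·h[3]
  h[3] = 1 + 1/3·h[1] + 1/4·h[2] + 1/3·h[3]
Solving the 3×3 linear system over states ≠ 0 gives exactly h = [0, 132/19, 132/19, 144/19] (h[0] = 0 is the target).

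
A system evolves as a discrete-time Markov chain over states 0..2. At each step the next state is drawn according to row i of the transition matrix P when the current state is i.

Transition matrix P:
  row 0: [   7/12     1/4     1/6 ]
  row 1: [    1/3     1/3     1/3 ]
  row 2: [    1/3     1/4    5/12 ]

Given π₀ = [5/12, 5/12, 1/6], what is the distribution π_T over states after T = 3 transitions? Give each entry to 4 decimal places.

π = [0.4440, 0.2728, 0.2832]

t=0: π = [0.4167, 0.4167, 0.1667]
t=1: π = [0.4375, 0.2847, 0.2778]
t=2: π = [0.4427, 0.2737, 0.2836]
t=3: π = [0.4440, 0.2728, 0.2832]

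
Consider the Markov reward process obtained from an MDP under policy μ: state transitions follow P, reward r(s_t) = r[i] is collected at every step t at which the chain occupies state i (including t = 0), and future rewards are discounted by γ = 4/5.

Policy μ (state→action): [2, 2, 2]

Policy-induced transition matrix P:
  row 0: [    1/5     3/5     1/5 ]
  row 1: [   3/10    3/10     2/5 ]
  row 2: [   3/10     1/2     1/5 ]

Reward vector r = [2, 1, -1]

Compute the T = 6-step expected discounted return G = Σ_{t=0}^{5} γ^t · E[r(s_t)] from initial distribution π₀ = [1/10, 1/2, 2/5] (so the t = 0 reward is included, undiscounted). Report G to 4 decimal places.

G = 2.1739

t=0: π = [0.1000, 0.5000, 0.4000], E[r] = 0.3000, γ^t·E[r] = 0.300000, running G = 0.300000
t=1: π = [0.2900, 0.4100, 0.3000], E[r] = 0.6900, γ^t·E[r] = 0.552000, running G = 0.852000
t=2: π = [0.2710, 0.4470, 0.2820], E[r] = 0.7070, γ^t·E[r] = 0.452480, running G = 1.304480
t=3: π = [0.2729, 0.4377, 0.2894], E[r] = 0.6941, γ^t·E[r] = 0.355379, running G = 1.659859
t=4: π = [0.2727, 0.4398, 0.2875], E[r] = 0.6976, γ^t·E[r] = 0.285749, running G = 1.945608
t=5: π = [0.2727, 0.4393, 0.2880], E[r] = 0.6968, γ^t·E[r] = 0.228337, running G = 2.173945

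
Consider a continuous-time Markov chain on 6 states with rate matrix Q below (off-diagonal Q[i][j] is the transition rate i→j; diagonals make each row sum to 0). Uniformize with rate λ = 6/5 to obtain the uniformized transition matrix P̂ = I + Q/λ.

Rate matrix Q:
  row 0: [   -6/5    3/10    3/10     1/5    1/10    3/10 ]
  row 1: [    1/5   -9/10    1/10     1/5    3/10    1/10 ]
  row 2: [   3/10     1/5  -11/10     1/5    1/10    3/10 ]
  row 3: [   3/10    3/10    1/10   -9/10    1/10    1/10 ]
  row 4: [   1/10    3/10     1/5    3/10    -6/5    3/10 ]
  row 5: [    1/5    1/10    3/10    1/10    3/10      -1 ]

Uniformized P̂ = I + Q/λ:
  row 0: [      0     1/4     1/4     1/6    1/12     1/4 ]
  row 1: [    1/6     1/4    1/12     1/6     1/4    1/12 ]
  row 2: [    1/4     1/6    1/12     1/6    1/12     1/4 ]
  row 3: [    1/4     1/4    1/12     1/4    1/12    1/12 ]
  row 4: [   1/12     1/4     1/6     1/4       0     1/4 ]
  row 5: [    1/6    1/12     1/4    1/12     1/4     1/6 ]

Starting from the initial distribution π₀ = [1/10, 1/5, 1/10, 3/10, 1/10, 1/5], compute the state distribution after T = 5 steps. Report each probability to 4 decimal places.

π = [0.1567, 0.2090, 0.1492, 0.1785, 0.1355, 0.1710]

t=0: π = [0.1000, 0.2000, 0.1000, 0.3000, 0.1000, 0.2000]
t=1: π = [0.1750, 0.2083, 0.1417, 0.1833, 0.1417, 0.1500]
t=2: π = [0.1528, 0.2132, 0.1493, 0.1813, 0.1313, 0.1722]
t=3: π = [0.1578, 0.2089, 0.1484, 0.1784, 0.1366, 0.1699]
t=4: π = [0.1562, 0.2093, 0.1493, 0.1788, 0.1351, 0.1713]
t=5: π = [0.1567, 0.2090, 0.1492, 0.1785, 0.1355, 0.1710]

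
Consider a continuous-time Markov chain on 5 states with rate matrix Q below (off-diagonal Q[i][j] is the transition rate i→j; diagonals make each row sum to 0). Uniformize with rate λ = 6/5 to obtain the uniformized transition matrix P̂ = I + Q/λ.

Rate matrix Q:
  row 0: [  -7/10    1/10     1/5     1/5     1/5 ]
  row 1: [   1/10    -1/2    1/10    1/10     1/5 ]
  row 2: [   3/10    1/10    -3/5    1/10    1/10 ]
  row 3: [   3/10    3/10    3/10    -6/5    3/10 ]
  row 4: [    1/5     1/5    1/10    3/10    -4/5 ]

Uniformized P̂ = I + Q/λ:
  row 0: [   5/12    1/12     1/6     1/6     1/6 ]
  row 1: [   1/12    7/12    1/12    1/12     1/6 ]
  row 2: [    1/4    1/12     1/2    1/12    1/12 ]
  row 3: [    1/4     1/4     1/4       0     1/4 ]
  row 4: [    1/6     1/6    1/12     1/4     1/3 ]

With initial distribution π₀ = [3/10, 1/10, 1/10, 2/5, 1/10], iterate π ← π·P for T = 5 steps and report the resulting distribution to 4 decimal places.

t=0: π = [0.3000, 0.1000, 0.1000, 0.4000, 0.1000]
t=1: π = [0.2750, 0.2083, 0.2167, 0.0917, 0.2083]
t=2: π = [0.2438, 0.2201, 0.2118, 0.1333, 0.1910]
t=3: π = [0.2380, 0.2315, 0.2141, 0.1244, 0.1920]
t=4: π = [0.2351, 0.2358, 0.2131, 0.1248, 0.1912]
t=5: π = [0.2339, 0.2380, 0.2125, 0.1244, 0.1912]

π = [0.2339, 0.2380, 0.2125, 0.1244, 0.1912]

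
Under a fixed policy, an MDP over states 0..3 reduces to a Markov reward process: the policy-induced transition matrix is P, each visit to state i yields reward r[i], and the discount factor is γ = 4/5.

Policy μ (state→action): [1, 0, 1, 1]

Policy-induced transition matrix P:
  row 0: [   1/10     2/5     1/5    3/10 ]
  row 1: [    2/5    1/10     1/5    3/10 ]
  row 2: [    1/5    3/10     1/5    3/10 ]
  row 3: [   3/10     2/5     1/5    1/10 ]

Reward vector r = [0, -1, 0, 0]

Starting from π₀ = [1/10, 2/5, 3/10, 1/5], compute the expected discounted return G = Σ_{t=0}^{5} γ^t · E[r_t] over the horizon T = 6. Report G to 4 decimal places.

t=0: π = [0.1000, 0.4000, 0.3000, 0.2000], E[r] = -0.4000, γ^t·E[r] = -0.400000, running G = -0.400000
t=1: π = [0.2900, 0.2500, 0.2000, 0.2600], E[r] = -0.2500, γ^t·E[r] = -0.200000, running G = -0.600000
t=2: π = [0.2470, 0.3050, 0.2000, 0.2480], E[r] = -0.3050, γ^t·E[r] = -0.195200, running G = -0.795200
t=3: π = [0.2611, 0.2885, 0.2000, 0.2504], E[r] = -0.2885, γ^t·E[r] = -0.147712, running G = -0.942912
t=4: π = [0.2566, 0.2935, 0.2000, 0.2499], E[r] = -0.2935, γ^t·E[r] = -0.120197, running G = -1.063109
t=5: π = [0.2580, 0.2920, 0.2000, 0.2500], E[r] = -0.2920, γ^t·E[r] = -0.095671, running G = -1.158780

G = -1.1588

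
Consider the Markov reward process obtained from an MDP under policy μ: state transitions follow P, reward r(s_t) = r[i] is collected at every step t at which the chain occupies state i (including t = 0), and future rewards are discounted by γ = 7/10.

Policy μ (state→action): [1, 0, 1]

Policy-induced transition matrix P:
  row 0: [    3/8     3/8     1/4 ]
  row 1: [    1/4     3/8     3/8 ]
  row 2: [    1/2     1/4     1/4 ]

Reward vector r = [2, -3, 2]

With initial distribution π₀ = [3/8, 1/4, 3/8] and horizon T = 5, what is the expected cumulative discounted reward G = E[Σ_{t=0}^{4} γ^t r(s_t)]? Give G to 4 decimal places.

G = 1.3281

t=0: π = [0.3750, 0.2500, 0.3750], E[r] = 0.7500, γ^t·E[r] = 0.750000, running G = 0.750000
t=1: π = [0.3906, 0.3281, 0.2813], E[r] = 0.3594, γ^t·E[r] = 0.251563, running G = 1.001563
t=2: π = [0.3691, 0.3398, 0.2910], E[r] = 0.3008, γ^t·E[r] = 0.147383, running G = 1.148945
t=3: π = [0.3689, 0.3386, 0.2925], E[r] = 0.3069, γ^t·E[r] = 0.105261, running G = 1.254207
t=4: π = [0.3692, 0.3384, 0.2923], E[r] = 0.3078, γ^t·E[r] = 0.073903, running G = 1.328110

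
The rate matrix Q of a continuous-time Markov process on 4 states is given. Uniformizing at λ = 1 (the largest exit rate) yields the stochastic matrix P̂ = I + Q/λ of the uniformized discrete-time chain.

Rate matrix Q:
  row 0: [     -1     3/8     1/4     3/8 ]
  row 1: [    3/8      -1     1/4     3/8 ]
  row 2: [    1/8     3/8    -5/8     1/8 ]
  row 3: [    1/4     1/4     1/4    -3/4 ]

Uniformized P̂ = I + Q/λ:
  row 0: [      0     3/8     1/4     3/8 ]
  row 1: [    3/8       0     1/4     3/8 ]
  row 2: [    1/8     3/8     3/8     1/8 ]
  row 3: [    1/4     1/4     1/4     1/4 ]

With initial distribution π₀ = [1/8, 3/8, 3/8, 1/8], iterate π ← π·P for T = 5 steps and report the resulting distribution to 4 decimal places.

π = [0.1968, 0.2476, 0.2857, 0.2698]

t=0: π = [0.1250, 0.3750, 0.3750, 0.1250]
t=1: π = [0.2188, 0.2188, 0.2969, 0.2656]
t=2: π = [0.1855, 0.2598, 0.2871, 0.2676]
t=3: π = [0.2002, 0.2441, 0.2859, 0.2698]
t=4: π = [0.1947, 0.2497, 0.2857, 0.2698]
t=5: π = [0.1968, 0.2476, 0.2857, 0.2698]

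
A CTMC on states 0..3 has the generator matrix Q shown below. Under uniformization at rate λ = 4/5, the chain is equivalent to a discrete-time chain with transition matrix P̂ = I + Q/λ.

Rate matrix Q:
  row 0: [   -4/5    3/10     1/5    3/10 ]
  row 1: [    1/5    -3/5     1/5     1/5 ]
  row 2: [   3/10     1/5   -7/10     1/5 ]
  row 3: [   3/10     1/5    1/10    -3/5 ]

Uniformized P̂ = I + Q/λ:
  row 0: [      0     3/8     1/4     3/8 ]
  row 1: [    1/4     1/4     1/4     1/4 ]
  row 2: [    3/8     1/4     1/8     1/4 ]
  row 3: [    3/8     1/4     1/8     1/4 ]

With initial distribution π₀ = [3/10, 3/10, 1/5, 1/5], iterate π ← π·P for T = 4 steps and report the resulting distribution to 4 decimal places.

t=0: π = [0.3000, 0.3000, 0.2000, 0.2000]
t=1: π = [0.2250, 0.2875, 0.2000, 0.2875]
t=2: π = [0.2547, 0.2781, 0.1891, 0.2781]
t=3: π = [0.2447, 0.2818, 0.1916, 0.2818]
t=4: π = [0.2480, 0.2806, 0.1908, 0.2806]

π = [0.2480, 0.2806, 0.1908, 0.2806]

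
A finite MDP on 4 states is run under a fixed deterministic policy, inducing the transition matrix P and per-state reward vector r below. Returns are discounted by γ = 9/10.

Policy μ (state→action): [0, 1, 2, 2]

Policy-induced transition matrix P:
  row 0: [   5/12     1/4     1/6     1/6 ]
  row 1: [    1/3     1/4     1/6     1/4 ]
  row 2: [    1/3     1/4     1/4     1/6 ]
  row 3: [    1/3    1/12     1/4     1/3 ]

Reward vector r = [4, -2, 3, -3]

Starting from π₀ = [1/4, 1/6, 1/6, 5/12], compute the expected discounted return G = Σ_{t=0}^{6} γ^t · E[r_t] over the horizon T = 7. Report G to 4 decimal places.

G = 4.0013

t=0: π = [0.2500, 0.1667, 0.1667, 0.4167], E[r] = -0.0833, γ^t·E[r] = -0.083333, running G = -0.083333
t=1: π = [0.3542, 0.1806, 0.2153, 0.2500], E[r] = 0.9514, γ^t·E[r] = 0.856250, running G = 0.772917
t=2: π = [0.3628, 0.2083, 0.2054, 0.2234], E[r] = 0.9809, γ^t·E[r] = 0.794531, running G = 1.567448
t=3: π = [0.3636, 0.2128, 0.2024, 0.2213], E[r] = 0.9722, γ^t·E[r] = 0.708715, running G = 2.276163
t=4: π = [0.3636, 0.2131, 0.2020, 0.2213], E[r] = 0.9704, γ^t·E[r] = 0.636659, running G = 2.912822
t=5: π = [0.3636, 0.2131, 0.2019, 0.2213], E[r] = 0.9702, γ^t·E[r] = 0.572890, running G = 3.485713
t=6: π = [0.3636, 0.2131, 0.2019, 0.2213], E[r] = 0.9702, γ^t·E[r] = 0.515600, running G = 4.001312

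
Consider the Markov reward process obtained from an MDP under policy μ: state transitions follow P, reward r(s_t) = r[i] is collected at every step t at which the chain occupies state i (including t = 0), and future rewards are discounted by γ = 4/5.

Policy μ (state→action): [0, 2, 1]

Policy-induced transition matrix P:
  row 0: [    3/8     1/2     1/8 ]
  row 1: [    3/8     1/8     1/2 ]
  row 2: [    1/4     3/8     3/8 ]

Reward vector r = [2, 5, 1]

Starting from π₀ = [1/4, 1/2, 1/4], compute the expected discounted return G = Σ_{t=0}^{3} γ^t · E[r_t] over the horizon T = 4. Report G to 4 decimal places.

G = 8.3223

t=0: π = [0.2500, 0.5000, 0.2500], E[r] = 3.2500, γ^t·E[r] = 3.250000, running G = 3.250000
t=1: π = [0.3438, 0.2813, 0.3750], E[r] = 2.4688, γ^t·E[r] = 1.975000, running G = 5.225000
t=2: π = [0.3281, 0.3477, 0.3242], E[r] = 2.7188, γ^t·E[r] = 1.740000, running G = 6.965000
t=3: π = [0.3345, 0.3291, 0.3364], E[r] = 2.6509, γ^t·E[r] = 1.357250, running G = 8.322250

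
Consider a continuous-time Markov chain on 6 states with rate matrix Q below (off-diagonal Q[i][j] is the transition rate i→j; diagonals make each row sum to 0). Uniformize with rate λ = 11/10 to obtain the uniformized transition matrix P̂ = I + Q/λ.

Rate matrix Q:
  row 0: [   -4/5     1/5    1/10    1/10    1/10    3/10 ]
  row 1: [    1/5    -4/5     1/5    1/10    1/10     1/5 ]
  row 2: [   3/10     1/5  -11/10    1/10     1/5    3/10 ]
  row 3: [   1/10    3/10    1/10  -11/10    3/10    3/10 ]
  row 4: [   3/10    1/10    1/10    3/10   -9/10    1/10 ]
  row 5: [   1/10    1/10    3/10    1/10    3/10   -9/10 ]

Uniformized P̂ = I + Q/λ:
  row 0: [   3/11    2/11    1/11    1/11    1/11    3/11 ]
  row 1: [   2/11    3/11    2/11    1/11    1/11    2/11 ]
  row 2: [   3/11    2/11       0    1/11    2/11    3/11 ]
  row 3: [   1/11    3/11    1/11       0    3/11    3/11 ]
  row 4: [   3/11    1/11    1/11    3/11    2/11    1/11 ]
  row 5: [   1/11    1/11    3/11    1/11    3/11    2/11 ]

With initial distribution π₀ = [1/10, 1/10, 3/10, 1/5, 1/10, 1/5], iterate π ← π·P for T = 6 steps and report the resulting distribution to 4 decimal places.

π = [0.1990, 0.1730, 0.1321, 0.1128, 0.1770, 0.2061]

t=0: π = [0.1000, 0.1000, 0.3000, 0.2000, 0.1000, 0.2000]
t=1: π = [0.1909, 0.1818, 0.1091, 0.0909, 0.2000, 0.2273]
t=2: π = [0.1983, 0.1678, 0.1388, 0.1190, 0.1769, 0.1992]
t=3: π = [0.1996, 0.1737, 0.1298, 0.1122, 0.1775, 0.2072]
t=4: π = [0.1989, 0.1728, 0.1326, 0.1130, 0.1769, 0.2058]
t=5: π = [0.1990, 0.1730, 0.1320, 0.1128, 0.1770, 0.2061]
t=6: π = [0.1990, 0.1730, 0.1321, 0.1128, 0.1770, 0.2061]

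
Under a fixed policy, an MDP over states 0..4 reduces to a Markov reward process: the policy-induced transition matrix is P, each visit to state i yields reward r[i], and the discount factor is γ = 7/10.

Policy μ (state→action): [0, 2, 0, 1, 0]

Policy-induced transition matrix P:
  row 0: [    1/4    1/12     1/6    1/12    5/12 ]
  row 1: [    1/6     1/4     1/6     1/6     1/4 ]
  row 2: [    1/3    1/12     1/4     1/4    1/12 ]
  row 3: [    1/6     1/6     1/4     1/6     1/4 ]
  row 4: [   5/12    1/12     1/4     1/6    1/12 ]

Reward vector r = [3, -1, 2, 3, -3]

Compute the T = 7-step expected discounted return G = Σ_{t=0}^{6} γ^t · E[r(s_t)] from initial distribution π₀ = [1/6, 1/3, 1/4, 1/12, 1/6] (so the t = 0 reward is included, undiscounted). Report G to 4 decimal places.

G = 2.4015

t=0: π = [0.1667, 0.3333, 0.2500, 0.0833, 0.1667], E[r] = 0.4167, γ^t·E[r] = 0.416667, running G = 0.416667
t=1: π = [0.2639, 0.1458, 0.2083, 0.1736, 0.2083], E[r] = 0.9583, γ^t·E[r] = 0.670833, running G = 1.087500
t=2: π = [0.2755, 0.1221, 0.2159, 0.1620, 0.2245], E[r] = 0.9485, γ^t·E[r] = 0.464763, running G = 1.552263
t=3: π = [0.2817, 0.1172, 0.2169, 0.1617, 0.2225], E[r] = 0.9793, γ^t·E[r] = 0.335904, running G = 1.888167
t=4: π = [0.2819, 0.1163, 0.2168, 0.1613, 0.2237], E[r] = 0.9755, γ^t·E[r] = 0.234226, running G = 2.122392
t=5: π = [0.2822, 0.1162, 0.2168, 0.1612, 0.2236], E[r] = 0.9771, γ^t·E[r] = 0.164222, running G = 2.286614
t=6: π = [0.2822, 0.1161, 0.2168, 0.1612, 0.2236], E[r] = 0.9768, γ^t·E[r] = 0.114925, running G = 2.401539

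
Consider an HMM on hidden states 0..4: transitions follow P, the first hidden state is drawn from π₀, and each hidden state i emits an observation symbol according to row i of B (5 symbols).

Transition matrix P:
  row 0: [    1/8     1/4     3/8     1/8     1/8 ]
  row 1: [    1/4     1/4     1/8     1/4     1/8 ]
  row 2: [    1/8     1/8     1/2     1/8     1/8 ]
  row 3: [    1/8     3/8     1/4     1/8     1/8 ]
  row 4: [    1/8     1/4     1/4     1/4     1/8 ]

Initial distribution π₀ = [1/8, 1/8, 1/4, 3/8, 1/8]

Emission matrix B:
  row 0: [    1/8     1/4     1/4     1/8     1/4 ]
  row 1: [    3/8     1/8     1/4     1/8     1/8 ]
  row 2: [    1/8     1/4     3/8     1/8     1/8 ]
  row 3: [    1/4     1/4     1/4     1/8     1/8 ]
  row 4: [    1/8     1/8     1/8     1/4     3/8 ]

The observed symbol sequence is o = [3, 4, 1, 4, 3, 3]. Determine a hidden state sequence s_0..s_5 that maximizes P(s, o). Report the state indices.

t=0: δ = [1.562e-02, 1.562e-02, 3.125e-02, 4.688e-02, 3.125e-02]  (obs o_0=3)
t=1: δ = [1.465e-03, 2.197e-03, 1.953e-03, 9.766e-04, 2.197e-03]  ψ = [3, 3, 2, 4, 3]  (obs o_1=4)
t=2: δ = [1.373e-04, 6.866e-05, 2.441e-04, 1.373e-04, 3.433e-05]  ψ = [1, 1, 2, 1, 1]  (obs o_2=1)
t=3: δ = [7.629e-06, 6.437e-06, 1.526e-05, 3.815e-06, 1.144e-05]  ψ = [2, 3, 2, 2, 2]  (obs o_3=4)
t=4: δ = [2.384e-07, 3.576e-07, 9.537e-07, 3.576e-07, 4.768e-07]  ψ = [2, 4, 2, 4, 2]  (obs o_4=3)
t=5: δ = [1.490e-08, 1.676e-08, 5.960e-08, 1.490e-08, 2.980e-08]  ψ = [2, 3, 2, 2, 2]  (obs o_5=3)
backtrack: best end state = 2; path = [2, 2, 2, 2, 2, 2]

path = [2, 2, 2, 2, 2, 2]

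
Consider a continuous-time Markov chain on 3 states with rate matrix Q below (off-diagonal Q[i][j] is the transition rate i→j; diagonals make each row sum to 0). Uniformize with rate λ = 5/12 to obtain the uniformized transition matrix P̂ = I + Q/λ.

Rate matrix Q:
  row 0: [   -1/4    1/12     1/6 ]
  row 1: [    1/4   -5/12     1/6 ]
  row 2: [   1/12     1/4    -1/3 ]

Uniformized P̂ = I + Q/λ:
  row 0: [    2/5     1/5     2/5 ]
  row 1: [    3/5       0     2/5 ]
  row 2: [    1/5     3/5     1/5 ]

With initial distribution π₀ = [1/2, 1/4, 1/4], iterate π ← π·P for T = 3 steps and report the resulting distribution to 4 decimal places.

π = [0.3920, 0.2740, 0.3340]

t=0: π = [0.5000, 0.2500, 0.2500]
t=1: π = [0.4000, 0.2500, 0.3500]
t=2: π = [0.3800, 0.2900, 0.3300]
t=3: π = [0.3920, 0.2740, 0.3340]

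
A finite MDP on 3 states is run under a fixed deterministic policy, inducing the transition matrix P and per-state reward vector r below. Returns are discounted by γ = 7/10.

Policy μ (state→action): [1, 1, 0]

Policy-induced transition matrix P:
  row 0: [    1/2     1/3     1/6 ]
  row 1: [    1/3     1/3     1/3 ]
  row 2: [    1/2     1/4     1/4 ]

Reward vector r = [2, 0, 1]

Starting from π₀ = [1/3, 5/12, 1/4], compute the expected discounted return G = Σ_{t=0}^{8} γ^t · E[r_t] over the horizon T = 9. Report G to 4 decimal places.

t=0: π = [0.3333, 0.4167, 0.2500], E[r] = 0.9167, γ^t·E[r] = 0.916667, running G = 0.916667
t=1: π = [0.4306, 0.3125, 0.2569], E[r] = 1.1181, γ^t·E[r] = 0.782639, running G = 1.699306
t=2: π = [0.4479, 0.3119, 0.2402], E[r] = 1.1360, γ^t·E[r] = 0.556638, running G = 2.255943
t=3: π = [0.4480, 0.3133, 0.2387], E[r] = 1.1347, γ^t·E[r] = 0.389200, running G = 2.645143
t=4: π = [0.4478, 0.3134, 0.2388], E[r] = 1.1343, γ^t·E[r] = 0.272354, running G = 2.917497
t=5: π = [0.4478, 0.3134, 0.2388], E[r] = 1.1343, γ^t·E[r] = 0.190646, running G = 3.108143
t=6: π = [0.4478, 0.3134, 0.2388], E[r] = 1.1343, γ^t·E[r] = 0.133453, running G = 3.241595
t=7: π = [0.4478, 0.3134, 0.2388], E[r] = 1.1343, γ^t·E[r] = 0.093417, running G = 3.335012
t=8: π = [0.4478, 0.3134, 0.2388], E[r] = 1.1343, γ^t·E[r] = 0.065392, running G = 3.400404

G = 3.4004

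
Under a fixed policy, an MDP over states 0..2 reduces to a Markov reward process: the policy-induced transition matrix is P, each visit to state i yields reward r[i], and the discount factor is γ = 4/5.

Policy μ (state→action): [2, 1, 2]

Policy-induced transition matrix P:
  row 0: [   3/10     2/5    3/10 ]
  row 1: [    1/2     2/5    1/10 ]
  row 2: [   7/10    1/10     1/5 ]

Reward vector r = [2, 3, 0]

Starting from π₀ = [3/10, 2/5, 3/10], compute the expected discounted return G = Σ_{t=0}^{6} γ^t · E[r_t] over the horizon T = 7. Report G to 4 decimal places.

t=0: π = [0.3000, 0.4000, 0.3000], E[r] = 1.8000, γ^t·E[r] = 1.800000, running G = 1.800000
t=1: π = [0.5000, 0.3100, 0.1900], E[r] = 1.9300, γ^t·E[r] = 1.544000, running G = 3.344000
t=2: π = [0.4380, 0.3430, 0.2190], E[r] = 1.9050, γ^t·E[r] = 1.219200, running G = 4.563200
t=3: π = [0.4562, 0.3343, 0.2095], E[r] = 1.9153, γ^t·E[r] = 0.980634, running G = 5.543834
t=4: π = [0.4507, 0.3372, 0.2122], E[r] = 1.9128, γ^t·E[r] = 0.783471, running G = 6.327304
t=5: π = [0.4523, 0.3363, 0.2114], E[r] = 1.9136, γ^t·E[r] = 0.627062, running G = 6.954366
t=6: π = [0.4518, 0.3366, 0.2116], E[r] = 1.9134, γ^t·E[r] = 0.501587, running G = 7.455953

G = 7.4560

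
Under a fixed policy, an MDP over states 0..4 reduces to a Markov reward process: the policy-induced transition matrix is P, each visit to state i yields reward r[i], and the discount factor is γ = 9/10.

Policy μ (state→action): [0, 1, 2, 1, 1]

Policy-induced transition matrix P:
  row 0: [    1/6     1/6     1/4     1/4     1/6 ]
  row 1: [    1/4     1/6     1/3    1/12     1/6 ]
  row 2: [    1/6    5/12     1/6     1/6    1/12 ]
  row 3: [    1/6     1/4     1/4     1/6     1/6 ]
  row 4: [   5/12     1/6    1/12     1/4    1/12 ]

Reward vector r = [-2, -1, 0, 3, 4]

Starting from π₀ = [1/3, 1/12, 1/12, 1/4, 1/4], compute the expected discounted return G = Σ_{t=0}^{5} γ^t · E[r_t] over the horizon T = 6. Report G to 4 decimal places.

G = 2.5703

t=0: π = [0.3333, 0.0833, 0.0833, 0.2500, 0.2500], E[r] = 1.0000, γ^t·E[r] = 1.000000, running G = 1.000000
t=1: π = [0.2361, 0.2083, 0.2083, 0.2083, 0.1389], E[r] = 0.5000, γ^t·E[r] = 0.450000, running G = 1.450000
t=2: π = [0.2188, 0.2361, 0.2269, 0.1806, 0.1377], E[r] = 0.4190, γ^t·E[r] = 0.339375, running G = 1.789375
t=3: π = [0.2208, 0.2384, 0.2278, 0.1767, 0.1363], E[r] = 0.3953, γ^t·E[r] = 0.288141, running G = 2.077516
t=4: π = [0.2206, 0.2383, 0.2282, 0.1766, 0.1363], E[r] = 0.3954, γ^t·E[r] = 0.259421, running G = 2.336937
t=5: π = [0.2206, 0.2384, 0.2281, 0.1765, 0.1363], E[r] = 0.3952, γ^t·E[r] = 0.233346, running G = 2.570283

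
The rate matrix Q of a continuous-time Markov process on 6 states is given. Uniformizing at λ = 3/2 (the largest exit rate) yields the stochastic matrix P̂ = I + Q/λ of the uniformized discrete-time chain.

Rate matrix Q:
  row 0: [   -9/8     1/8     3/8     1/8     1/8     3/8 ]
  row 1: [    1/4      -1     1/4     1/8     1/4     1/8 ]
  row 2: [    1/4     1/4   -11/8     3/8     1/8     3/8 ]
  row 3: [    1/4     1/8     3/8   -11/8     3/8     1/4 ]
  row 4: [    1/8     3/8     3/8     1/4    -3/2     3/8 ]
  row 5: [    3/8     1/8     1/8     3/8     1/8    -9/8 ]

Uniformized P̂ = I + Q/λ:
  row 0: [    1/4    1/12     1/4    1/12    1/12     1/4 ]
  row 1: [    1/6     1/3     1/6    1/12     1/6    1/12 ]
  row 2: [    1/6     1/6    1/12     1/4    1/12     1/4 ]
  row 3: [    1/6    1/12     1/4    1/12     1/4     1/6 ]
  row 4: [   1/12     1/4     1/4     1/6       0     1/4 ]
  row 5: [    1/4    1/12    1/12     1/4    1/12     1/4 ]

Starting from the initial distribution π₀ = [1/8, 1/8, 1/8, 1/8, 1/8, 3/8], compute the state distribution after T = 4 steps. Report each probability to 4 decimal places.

π = [0.1909, 0.1551, 0.1729, 0.1569, 0.1131, 0.2111]

t=0: π = [0.1250, 0.1250, 0.1250, 0.1250, 0.1250, 0.3750]
t=1: π = [0.1979, 0.1458, 0.1563, 0.1771, 0.1042, 0.2188]
t=2: π = [0.1927, 0.1502, 0.1753, 0.1545, 0.1163, 0.2109]
t=3: π = [0.1906, 0.1549, 0.1731, 0.1574, 0.1119, 0.2121]
t=4: π = [0.1909, 0.1551, 0.1729, 0.1569, 0.1131, 0.2111]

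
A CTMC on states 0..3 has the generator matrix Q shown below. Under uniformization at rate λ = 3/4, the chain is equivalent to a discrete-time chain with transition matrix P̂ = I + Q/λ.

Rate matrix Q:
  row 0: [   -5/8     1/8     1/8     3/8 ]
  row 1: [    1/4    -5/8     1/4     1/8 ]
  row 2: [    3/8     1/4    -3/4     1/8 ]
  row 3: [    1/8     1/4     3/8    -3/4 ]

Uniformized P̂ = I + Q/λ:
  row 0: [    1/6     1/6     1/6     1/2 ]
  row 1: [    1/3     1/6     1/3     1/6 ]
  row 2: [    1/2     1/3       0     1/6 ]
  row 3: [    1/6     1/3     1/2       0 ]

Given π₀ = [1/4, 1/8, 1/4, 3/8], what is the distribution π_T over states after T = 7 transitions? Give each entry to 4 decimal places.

π = [0.2882, 0.2446, 0.2421, 0.2251]

t=0: π = [0.2500, 0.1250, 0.2500, 0.3750]
t=1: π = [0.2708, 0.2708, 0.2708, 0.1875]
t=2: π = [0.3021, 0.2431, 0.2292, 0.2257]
t=3: π = [0.2836, 0.2425, 0.2442, 0.2297]
t=4: π = [0.2885, 0.2457, 0.2430, 0.2229]
t=5: π = [0.2886, 0.2443, 0.2414, 0.2257]
t=6: π = [0.2879, 0.2445, 0.2424, 0.2253]
t=7: π = [0.2882, 0.2446, 0.2421, 0.2251]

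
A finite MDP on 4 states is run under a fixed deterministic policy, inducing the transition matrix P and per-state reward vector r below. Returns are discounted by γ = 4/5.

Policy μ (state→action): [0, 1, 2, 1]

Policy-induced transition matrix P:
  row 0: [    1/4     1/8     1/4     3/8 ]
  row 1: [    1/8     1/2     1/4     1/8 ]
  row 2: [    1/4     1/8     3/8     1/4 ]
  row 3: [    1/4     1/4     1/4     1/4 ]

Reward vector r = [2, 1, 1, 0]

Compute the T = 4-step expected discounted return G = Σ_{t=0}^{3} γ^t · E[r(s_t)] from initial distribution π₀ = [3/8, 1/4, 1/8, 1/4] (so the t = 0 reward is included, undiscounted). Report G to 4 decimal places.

G = 3.0080

t=0: π = [0.3750, 0.2500, 0.1250, 0.2500], E[r] = 1.1250, γ^t·E[r] = 1.125000, running G = 1.125000
t=1: π = [0.2188, 0.2500, 0.2656, 0.2656], E[r] = 0.9531, γ^t·E[r] = 0.762500, running G = 1.887500
t=2: π = [0.2188, 0.2520, 0.2832, 0.2461], E[r] = 0.9727, γ^t·E[r] = 0.622500, running G = 2.510000
t=3: π = [0.2185, 0.2502, 0.2854, 0.2458], E[r] = 0.9727, γ^t·E[r] = 0.498000, running G = 3.008000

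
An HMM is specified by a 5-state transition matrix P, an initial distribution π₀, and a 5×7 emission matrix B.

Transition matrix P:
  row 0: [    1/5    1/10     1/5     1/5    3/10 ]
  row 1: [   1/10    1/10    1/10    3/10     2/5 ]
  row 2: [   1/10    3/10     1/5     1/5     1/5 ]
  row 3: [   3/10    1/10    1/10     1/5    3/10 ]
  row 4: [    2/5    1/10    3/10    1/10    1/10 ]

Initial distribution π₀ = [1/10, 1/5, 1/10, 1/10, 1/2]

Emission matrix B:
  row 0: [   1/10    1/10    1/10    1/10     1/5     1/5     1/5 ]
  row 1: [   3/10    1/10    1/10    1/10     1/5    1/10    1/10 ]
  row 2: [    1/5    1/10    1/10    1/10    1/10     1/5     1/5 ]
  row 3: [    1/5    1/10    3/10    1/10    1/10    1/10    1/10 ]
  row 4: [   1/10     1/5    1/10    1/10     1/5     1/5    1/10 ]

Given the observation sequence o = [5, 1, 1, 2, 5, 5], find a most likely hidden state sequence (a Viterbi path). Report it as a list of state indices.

t=0: δ = [2.000e-02, 2.000e-02, 2.000e-02, 1.000e-02, 1.000e-01]  (obs o_0=5)
t=1: δ = [4.000e-03, 1.000e-03, 3.000e-03, 1.000e-03, 2.000e-03]  ψ = [4, 4, 4, 4, 4]  (obs o_1=1)
t=2: δ = [8.000e-05, 9.000e-05, 8.000e-05, 8.000e-05, 2.400e-04]  ψ = [0, 2, 0, 0, 0]  (obs o_2=1)
t=3: δ = [9.600e-06, 2.400e-06, 7.200e-06, 8.100e-06, 3.600e-06]  ψ = [4, 2, 4, 1, 1]  (obs o_3=2)
t=4: δ = [4.860e-07, 2.160e-07, 3.840e-07, 1.920e-07, 5.760e-07]  ψ = [3, 2, 0, 0, 0]  (obs o_4=5)
t=5: δ = [4.608e-08, 1.152e-08, 3.456e-08, 9.720e-09, 2.916e-08]  ψ = [4, 2, 4, 0, 0]  (obs o_5=5)
backtrack: best end state = 0; path = [4, 0, 4, 0, 4, 0]

path = [4, 0, 4, 0, 4, 0]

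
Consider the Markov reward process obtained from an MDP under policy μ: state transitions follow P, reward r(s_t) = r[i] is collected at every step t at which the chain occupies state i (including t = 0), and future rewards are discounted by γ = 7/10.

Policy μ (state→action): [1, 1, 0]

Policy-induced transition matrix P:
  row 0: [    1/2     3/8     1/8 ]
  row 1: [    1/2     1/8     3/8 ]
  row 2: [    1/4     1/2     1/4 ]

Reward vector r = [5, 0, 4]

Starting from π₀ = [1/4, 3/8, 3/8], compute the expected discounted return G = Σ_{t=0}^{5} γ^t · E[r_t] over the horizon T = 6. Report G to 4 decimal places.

t=0: π = [0.2500, 0.3750, 0.3750], E[r] = 2.7500, γ^t·E[r] = 2.750000, running G = 2.750000
t=1: π = [0.4063, 0.3281, 0.2656], E[r] = 3.0938, γ^t·E[r] = 2.165625, running G = 4.915625
t=2: π = [0.4336, 0.3262, 0.2402], E[r] = 3.1289, γ^t·E[r] = 1.533164, running G = 6.448789
t=3: π = [0.4399, 0.3235, 0.2366], E[r] = 3.1460, γ^t·E[r] = 1.079077, running G = 7.527866
t=4: π = [0.4409, 0.3237, 0.2354], E[r] = 3.1461, γ^t·E[r] = 0.755368, running G = 8.283234
t=5: π = [0.4411, 0.3235, 0.2354], E[r] = 3.1471, γ^t·E[r] = 0.528936, running G = 8.812170

G = 8.8122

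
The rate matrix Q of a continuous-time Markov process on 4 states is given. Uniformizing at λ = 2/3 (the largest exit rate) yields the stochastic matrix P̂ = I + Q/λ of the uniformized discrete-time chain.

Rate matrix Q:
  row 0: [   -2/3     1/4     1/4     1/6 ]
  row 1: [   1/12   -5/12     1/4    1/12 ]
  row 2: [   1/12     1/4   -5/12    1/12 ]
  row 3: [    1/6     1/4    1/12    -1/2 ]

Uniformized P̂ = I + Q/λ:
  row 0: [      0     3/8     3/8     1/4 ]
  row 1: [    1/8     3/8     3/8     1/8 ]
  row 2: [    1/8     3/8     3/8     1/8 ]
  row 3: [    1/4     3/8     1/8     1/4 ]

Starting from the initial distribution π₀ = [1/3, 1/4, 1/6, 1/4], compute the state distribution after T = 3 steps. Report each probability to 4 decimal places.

π = [0.1286, 0.3750, 0.3340, 0.1624]

t=0: π = [0.3333, 0.2500, 0.1667, 0.2500]
t=1: π = [0.1146, 0.3750, 0.3125, 0.1979]
t=2: π = [0.1354, 0.3750, 0.3255, 0.1641]
t=3: π = [0.1286, 0.3750, 0.3340, 0.1624]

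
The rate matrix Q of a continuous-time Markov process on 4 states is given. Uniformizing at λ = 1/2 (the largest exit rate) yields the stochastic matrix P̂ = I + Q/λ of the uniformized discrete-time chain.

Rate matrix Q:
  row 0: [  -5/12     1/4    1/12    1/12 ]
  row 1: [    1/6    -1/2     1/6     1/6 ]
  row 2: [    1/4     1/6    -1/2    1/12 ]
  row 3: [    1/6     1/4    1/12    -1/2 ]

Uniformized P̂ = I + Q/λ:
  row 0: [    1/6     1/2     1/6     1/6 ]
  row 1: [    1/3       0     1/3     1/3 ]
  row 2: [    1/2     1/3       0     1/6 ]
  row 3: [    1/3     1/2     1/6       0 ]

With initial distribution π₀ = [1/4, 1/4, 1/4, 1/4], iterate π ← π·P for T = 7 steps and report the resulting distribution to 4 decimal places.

t=0: π = [0.2500, 0.2500, 0.2500, 0.2500]
t=1: π = [0.3333, 0.3333, 0.1667, 0.1667]
t=2: π = [0.3056, 0.3056, 0.1944, 0.1944]
t=3: π = [0.3148, 0.3148, 0.1852, 0.1852]
t=4: π = [0.3117, 0.3117, 0.1883, 0.1883]
t=5: π = [0.3128, 0.3128, 0.1872, 0.1872]
t=6: π = [0.3124, 0.3124, 0.1876, 0.1876]
t=7: π = [0.3125, 0.3125, 0.1875, 0.1875]

π = [0.3125, 0.3125, 0.1875, 0.1875]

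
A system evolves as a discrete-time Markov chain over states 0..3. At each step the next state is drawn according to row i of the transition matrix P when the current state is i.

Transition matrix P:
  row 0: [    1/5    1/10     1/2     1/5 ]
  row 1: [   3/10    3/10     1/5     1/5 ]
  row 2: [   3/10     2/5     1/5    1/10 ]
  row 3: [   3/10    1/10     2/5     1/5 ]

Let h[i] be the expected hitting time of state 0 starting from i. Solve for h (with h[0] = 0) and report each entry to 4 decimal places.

First-step conditioning: h[0] = 0; for i ≠ 0, h[i] = 1 + Σ_k P[i][k]·h[k].
  h[1] = 1 + 3/10·h[1] + 1/5·h[2] + 1/5·h[3]
  h[2] = 1 + 2/5·h[1] + 1/5·h[2] + 1/10·h[3]
  h[3] = 1 + 1/10·h[1] + 2/5·h[2] + 1/5·h[3]
Solving the 3×3 linear system over states ≠ 0 gives exactly h = [0, 10/3, 10/3, 10/3] (h[0] = 0 is the target).

h = [0.0000, 3.3333, 3.3333, 3.3333]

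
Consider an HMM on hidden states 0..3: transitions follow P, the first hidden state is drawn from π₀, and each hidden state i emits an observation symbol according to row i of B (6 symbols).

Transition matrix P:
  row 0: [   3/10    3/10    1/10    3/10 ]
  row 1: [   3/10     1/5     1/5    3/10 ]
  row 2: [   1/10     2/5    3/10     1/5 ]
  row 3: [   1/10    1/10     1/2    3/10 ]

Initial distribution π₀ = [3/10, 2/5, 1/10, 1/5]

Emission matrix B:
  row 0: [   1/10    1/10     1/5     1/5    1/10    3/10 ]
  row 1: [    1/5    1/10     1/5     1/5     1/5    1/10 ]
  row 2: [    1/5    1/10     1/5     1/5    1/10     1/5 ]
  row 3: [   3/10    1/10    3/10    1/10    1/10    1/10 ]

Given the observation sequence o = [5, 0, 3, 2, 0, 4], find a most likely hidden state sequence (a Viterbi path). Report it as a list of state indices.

t=0: δ = [9.000e-02, 4.000e-02, 2.000e-02, 2.000e-02]  (obs o_0=5)
t=1: δ = [2.700e-03, 5.400e-03, 2.000e-03, 8.100e-03]  ψ = [0, 0, 3, 0]  (obs o_1=0)
t=2: δ = [3.240e-04, 2.160e-04, 8.100e-04, 2.430e-04]  ψ = [1, 1, 3, 3]  (obs o_2=3)
t=3: δ = [1.944e-05, 6.480e-05, 4.860e-05, 4.860e-05]  ψ = [0, 2, 2, 2]  (obs o_3=2)
t=4: δ = [1.944e-06, 3.888e-06, 4.860e-06, 5.832e-06]  ψ = [1, 2, 3, 1]  (obs o_4=0)
t=5: δ = [1.166e-07, 3.888e-07, 2.916e-07, 1.750e-07]  ψ = [1, 2, 3, 3]  (obs o_5=4)
backtrack: best end state = 1; path = [0, 3, 2, 3, 2, 1]

path = [0, 3, 2, 3, 2, 1]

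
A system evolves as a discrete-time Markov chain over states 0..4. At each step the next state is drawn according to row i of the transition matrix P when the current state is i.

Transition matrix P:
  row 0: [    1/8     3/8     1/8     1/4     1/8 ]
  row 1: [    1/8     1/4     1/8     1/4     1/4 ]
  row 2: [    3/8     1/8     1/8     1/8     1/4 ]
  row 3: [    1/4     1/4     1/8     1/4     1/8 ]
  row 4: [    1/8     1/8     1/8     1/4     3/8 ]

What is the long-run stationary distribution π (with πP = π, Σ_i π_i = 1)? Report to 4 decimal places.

Balance equations π_j = Σ_i π_i·P[i][j]:
  π_0 = 1/8·π_0 + 1/8·π_1 + 3/8·π_2 + 1/4·π_3 + 1/8·π_4
  π_1 = 3/8·π_0 + 1/4·π_1 + 1/8·π_2 + 1/4·π_3 + 1/8·π_4
  π_2 = 1/8·π_0 + 1/8·π_1 + 1/8·π_2 + 1/8·π_3 + 1/8·π_4
  π_3 = 1/4·π_0 + 1/4·π_1 + 1/8·π_2 + 1/4·π_3 + 1/4·π_4
  normalize: π_0 + π_1 + π_2 + π_3 + π_4 = 1
Solving the linear system gives exactly π = [95/512, 411/1792, 1/8, 15/64, 809/3584].

π = [0.1855, 0.2294, 0.1250, 0.2344, 0.2257]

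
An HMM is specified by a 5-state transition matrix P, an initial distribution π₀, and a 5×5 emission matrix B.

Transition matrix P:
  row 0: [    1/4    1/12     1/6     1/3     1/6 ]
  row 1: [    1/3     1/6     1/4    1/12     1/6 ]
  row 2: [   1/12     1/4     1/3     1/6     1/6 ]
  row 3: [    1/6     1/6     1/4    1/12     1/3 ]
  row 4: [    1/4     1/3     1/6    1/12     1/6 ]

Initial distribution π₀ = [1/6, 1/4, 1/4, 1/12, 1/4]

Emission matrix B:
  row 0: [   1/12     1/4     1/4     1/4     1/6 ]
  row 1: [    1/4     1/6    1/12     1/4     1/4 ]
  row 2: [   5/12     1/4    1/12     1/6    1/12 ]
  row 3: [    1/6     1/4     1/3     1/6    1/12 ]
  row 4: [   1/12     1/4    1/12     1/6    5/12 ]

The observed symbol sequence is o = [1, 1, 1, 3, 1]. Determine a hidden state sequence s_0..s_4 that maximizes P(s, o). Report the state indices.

path = [2, 2, 2, 1, 0]

t=0: δ = [4.167e-02, 4.167e-02, 6.250e-02, 2.083e-02, 6.250e-02]  (obs o_0=1)
t=1: δ = [3.906e-03, 3.472e-03, 5.208e-03, 3.472e-03, 2.604e-03]  ψ = [4, 4, 2, 0, 2]  (obs o_1=1)
t=2: δ = [2.894e-04, 2.170e-04, 4.340e-04, 3.255e-04, 2.894e-04]  ψ = [1, 2, 2, 0, 3]  (obs o_2=1)
t=3: δ = [1.808e-05, 2.713e-05, 2.411e-05, 1.608e-05, 1.808e-05]  ψ = [0, 2, 2, 0, 3]  (obs o_3=3)
t=4: δ = [2.261e-06, 1.005e-06, 2.009e-06, 1.507e-06, 1.340e-06]  ψ = [1, 2, 2, 0, 3]  (obs o_4=1)
backtrack: best end state = 0; path = [2, 2, 2, 1, 0]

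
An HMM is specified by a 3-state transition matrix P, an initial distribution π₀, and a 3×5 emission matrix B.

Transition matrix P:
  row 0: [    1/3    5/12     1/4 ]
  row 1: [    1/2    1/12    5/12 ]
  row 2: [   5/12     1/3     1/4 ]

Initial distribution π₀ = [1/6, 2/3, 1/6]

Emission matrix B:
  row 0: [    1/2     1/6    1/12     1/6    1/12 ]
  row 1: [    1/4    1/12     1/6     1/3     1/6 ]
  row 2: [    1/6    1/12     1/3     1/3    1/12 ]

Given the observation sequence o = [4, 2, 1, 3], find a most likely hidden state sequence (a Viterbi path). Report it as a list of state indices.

path = [1, 2, 0, 1]

t=0: δ = [1.389e-02, 1.111e-01, 1.389e-02]  (obs o_0=4)
t=1: δ = [4.630e-03, 1.543e-03, 1.543e-02]  ψ = [1, 1, 1]  (obs o_1=2)
t=2: δ = [1.072e-03, 4.287e-04, 3.215e-04]  ψ = [2, 2, 2]  (obs o_2=1)
t=3: δ = [5.954e-05, 1.488e-04, 8.931e-05]  ψ = [0, 0, 0]  (obs o_3=3)
backtrack: best end state = 1; path = [1, 2, 0, 1]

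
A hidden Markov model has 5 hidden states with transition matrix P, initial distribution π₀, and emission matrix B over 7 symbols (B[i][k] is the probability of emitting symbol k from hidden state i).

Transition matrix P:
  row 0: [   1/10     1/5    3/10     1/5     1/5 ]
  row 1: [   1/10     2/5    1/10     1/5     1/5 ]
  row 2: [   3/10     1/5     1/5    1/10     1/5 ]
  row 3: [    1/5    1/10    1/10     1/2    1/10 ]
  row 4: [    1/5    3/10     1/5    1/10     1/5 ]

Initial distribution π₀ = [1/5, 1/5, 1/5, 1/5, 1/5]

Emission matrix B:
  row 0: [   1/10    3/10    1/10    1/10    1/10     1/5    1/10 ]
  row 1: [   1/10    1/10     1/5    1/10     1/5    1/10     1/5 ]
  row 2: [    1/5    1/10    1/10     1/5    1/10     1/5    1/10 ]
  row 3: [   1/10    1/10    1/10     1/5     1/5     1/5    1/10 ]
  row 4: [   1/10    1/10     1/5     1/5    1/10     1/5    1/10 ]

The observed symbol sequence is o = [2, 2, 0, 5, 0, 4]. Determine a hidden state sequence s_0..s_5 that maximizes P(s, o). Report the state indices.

path = [1, 1, 3, 3, 3, 3]

t=0: δ = [2.000e-02, 4.000e-02, 2.000e-02, 2.000e-02, 4.000e-02]  (obs o_0=2)
t=1: δ = [8.000e-04, 3.200e-03, 8.000e-04, 1.000e-03, 1.600e-03]  ψ = [4, 1, 4, 3, 1]  (obs o_1=2)
t=2: δ = [3.200e-05, 1.280e-04, 6.400e-05, 6.400e-05, 6.400e-05]  ψ = [1, 1, 1, 1, 1]  (obs o_2=0)
t=3: δ = [3.840e-06, 5.120e-06, 2.560e-06, 6.400e-06, 5.120e-06]  ψ = [2, 1, 1, 3, 1]  (obs o_3=5)
t=4: δ = [1.280e-07, 2.048e-07, 2.304e-07, 3.200e-07, 1.024e-07]  ψ = [3, 1, 0, 3, 1]  (obs o_4=0)
t=5: δ = [6.912e-09, 1.638e-08, 4.608e-09, 3.200e-08, 4.608e-09]  ψ = [2, 1, 2, 3, 2]  (obs o_5=4)
backtrack: best end state = 3; path = [1, 1, 3, 3, 3, 3]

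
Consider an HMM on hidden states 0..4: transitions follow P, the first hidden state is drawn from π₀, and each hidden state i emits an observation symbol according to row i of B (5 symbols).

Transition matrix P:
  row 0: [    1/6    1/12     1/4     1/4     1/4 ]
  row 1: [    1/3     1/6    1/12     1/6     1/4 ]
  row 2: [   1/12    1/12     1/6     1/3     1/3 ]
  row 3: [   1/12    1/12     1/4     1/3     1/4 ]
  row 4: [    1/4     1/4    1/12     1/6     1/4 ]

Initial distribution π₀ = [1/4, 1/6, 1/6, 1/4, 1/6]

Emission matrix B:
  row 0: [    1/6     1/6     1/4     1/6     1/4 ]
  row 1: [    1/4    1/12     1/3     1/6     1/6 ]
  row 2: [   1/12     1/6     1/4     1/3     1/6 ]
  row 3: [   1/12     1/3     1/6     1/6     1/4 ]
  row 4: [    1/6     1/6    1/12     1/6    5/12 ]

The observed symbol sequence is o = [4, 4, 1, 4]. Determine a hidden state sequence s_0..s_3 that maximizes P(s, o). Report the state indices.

t=0: δ = [6.250e-02, 2.778e-02, 2.778e-02, 6.250e-02, 6.944e-02]  (obs o_0=4)
t=1: δ = [4.340e-03, 2.894e-03, 2.604e-03, 5.208e-03, 7.234e-03]  ψ = [4, 4, 0, 3, 4]  (obs o_1=4)
t=2: δ = [3.014e-04, 1.507e-04, 2.170e-04, 5.787e-04, 3.014e-04]  ψ = [4, 4, 3, 3, 4]  (obs o_2=1)
t=3: δ = [1.884e-05, 1.256e-05, 2.411e-05, 4.823e-05, 6.028e-05]  ψ = [4, 4, 3, 3, 3]  (obs o_3=4)
backtrack: best end state = 4; path = [3, 3, 3, 4]

path = [3, 3, 3, 4]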